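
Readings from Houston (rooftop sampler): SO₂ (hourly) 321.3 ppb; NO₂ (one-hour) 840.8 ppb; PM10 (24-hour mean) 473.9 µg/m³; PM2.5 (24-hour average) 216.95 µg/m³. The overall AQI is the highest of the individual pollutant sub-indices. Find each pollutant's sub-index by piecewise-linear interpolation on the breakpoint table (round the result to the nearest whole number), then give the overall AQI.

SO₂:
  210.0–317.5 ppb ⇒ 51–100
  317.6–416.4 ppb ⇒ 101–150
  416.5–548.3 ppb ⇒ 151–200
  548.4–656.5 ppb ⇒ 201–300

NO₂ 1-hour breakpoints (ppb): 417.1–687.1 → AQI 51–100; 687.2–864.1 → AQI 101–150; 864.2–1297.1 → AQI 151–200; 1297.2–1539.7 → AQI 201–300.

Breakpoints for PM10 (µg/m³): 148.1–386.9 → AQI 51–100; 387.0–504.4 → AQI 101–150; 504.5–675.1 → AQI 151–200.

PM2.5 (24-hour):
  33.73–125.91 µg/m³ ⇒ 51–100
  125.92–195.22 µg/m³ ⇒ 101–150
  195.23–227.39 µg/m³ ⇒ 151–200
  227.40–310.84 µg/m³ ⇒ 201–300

SO₂ 321.3: bracket 317.6–416.4 → index 101–150; slope 49/98.8, offset 3.7.
AQI = 101 + 49/98.8·3.7 ≈ 102.84 ⇒ 103.
NO₂: row 687.2–864.1 (AQI 101–150). (150−101)·(840.8−687.2)/(864.1−687.2) + 101 = 49·153.6/176.9 + 101 ≈ 143.55 → 144.
PM10 473.9: bracket 387.0–504.4 → index 101–150; slope 49/117.4, offset 86.9.
AQI = 101 + 49/117.4·86.9 ≈ 137.27 ⇒ 137.
PM2.5 216.95: bracket 195.23–227.39 → index 151–200; slope 49/32.16, offset 21.72.
AQI = 151 + 49/32.16·21.72 ≈ 184.09 ⇒ 184.
Sub-indices: SO₂→103, NO₂→144, PM10→137, PM2.5→184. Overall AQI = max = 184; dominant pollutant is PM2.5.

184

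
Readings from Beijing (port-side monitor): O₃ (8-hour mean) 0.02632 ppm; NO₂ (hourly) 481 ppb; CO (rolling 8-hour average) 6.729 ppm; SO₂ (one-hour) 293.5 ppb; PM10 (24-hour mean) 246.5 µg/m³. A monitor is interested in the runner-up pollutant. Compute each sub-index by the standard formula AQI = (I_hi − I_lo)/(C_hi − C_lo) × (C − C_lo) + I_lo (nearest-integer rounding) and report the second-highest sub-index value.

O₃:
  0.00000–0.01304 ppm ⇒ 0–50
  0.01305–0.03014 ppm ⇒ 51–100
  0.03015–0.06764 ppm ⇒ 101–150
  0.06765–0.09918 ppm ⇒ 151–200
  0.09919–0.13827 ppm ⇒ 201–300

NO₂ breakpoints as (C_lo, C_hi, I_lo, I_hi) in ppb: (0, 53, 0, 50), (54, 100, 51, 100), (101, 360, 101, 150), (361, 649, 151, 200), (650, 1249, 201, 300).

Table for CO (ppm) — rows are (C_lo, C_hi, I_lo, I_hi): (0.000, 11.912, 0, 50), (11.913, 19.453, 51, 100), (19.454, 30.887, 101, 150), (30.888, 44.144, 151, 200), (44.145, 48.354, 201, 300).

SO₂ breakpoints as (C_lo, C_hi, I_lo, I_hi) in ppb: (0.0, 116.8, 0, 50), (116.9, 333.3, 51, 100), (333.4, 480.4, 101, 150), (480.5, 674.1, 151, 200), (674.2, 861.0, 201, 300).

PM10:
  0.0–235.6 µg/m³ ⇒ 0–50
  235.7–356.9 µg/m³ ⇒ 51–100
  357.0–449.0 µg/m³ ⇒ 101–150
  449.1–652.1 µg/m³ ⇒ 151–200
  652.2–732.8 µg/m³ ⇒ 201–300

91

O₃: 0.02632 lies in 0.01305–0.03014, so I_lo=51, I_hi=100, C_lo=0.01305, C_hi=0.03014.
(100−51)/(0.03014−0.01305) × (0.02632−0.01305) + 51 = 49/0.01709 × 0.01327 + 51 ≈ 89.05 → 89.
NO₂ 481: bracket 361–649 → index 151–200; slope 49/288, offset 120.
AQI = 151 + 49/288·120 ≈ 171.42 ⇒ 171.
CO: row 0.000–11.912 (AQI 0–50). (50−0)·(6.729−0.000)/(11.912−0.000) + 0 = 50·6.729/11.912 + 0 ≈ 28.24 → 28.
SO₂: row 116.9–333.3 (AQI 51–100). (100−51)·(293.5−116.9)/(333.3−116.9) + 51 = 49·176.6/216.4 + 51 ≈ 90.99 → 91.
PM10 246.5: bracket 235.7–356.9 → index 51–100; slope 49/121.2, offset 10.8.
AQI = 51 + 49/121.2·10.8 ≈ 55.37 ⇒ 55.
Sub-indices: O₃→89, NO₂→171, CO→28, SO₂→91, PM10→55. Ranked high→low: 171, 91, 89, 55, 28. Second-highest sub-index = 91.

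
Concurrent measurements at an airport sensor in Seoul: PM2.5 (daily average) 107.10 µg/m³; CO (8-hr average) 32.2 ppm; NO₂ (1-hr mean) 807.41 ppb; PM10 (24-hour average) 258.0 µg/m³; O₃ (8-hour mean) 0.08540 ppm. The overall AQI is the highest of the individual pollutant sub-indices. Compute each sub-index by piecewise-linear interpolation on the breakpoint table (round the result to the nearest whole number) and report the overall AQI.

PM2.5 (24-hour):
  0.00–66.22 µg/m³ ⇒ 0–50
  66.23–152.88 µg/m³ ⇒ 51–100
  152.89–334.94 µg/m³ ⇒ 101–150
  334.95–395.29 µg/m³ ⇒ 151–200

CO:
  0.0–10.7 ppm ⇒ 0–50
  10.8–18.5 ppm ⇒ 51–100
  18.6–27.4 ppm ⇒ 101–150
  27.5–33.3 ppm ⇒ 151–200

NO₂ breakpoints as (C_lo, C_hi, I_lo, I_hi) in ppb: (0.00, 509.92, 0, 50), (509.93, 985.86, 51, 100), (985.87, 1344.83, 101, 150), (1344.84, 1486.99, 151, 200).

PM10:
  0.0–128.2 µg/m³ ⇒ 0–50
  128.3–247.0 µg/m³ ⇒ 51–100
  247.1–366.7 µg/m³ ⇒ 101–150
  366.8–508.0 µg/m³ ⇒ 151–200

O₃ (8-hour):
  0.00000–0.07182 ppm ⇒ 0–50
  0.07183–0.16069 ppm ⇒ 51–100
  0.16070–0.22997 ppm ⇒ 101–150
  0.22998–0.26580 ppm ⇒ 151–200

191

PM2.5: row 66.23–152.88 (AQI 51–100). (100−51)·(107.10−66.23)/(152.88−66.23) + 51 = 49·40.87/86.65 + 51 ≈ 74.11 → 74.
CO: 32.2 ∈ [27.5, 33.3] ↔ index [151, 200].
151 + (32.2−27.5)·(200−151)/(33.3−27.5) = 151 + 4.7·49/5.8 ≈ 190.71, so AQI = 191.
NO₂: 807.41 lies in 509.93–985.86, so I_lo=51, I_hi=100, C_lo=509.93, C_hi=985.86.
(100−51)/(985.86−509.93) × (807.41−509.93) + 51 = 49/475.93 × 297.48 + 51 ≈ 81.63 → 82.
PM10: 258.0 lies in 247.1–366.7, so I_lo=101, I_hi=150, C_lo=247.1, C_hi=366.7.
(150−101)/(366.7−247.1) × (258.0−247.1) + 101 = 49/119.6 × 10.9 + 101 ≈ 105.47 → 105.
O₃ 0.08540: bracket 0.07183–0.16069 → index 51–100; slope 49/0.08886, offset 0.01357.
AQI = 51 + 49/0.08886·0.01357 ≈ 58.48 ⇒ 58.
Sub-indices: PM2.5→74, CO→191, NO₂→82, PM10→105, O₃→58. Overall AQI = max = 191; dominant pollutant is CO.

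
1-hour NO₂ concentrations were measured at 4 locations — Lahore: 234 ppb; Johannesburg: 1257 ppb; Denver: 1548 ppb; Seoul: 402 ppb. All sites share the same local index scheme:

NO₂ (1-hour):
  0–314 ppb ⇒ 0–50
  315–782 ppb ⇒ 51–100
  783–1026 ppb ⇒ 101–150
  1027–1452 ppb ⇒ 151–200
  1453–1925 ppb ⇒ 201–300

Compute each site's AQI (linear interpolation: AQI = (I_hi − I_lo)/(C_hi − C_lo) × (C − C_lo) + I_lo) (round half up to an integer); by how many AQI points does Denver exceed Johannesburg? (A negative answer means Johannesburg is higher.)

43

Lahore: 234 lies in 0–314, so I_lo=0, I_hi=50, C_lo=0, C_hi=314.
(50−0)/(314−0) × (234−0) + 0 = 50/314 × 234 + 0 ≈ 37.26 → 37.
Johannesburg: 1257 lies in 1027–1452, so I_lo=151, I_hi=200, C_lo=1027, C_hi=1452.
(200−151)/(1452−1027) × (1257−1027) + 151 = 49/425 × 230 + 151 ≈ 177.52 → 178.
Denver: row 1453–1925 (AQI 201–300). (300−201)·(1548−1453)/(1925−1453) + 201 = 99·95/472 + 201 ≈ 220.93 → 221.
Seoul: 402 ∈ [315, 782] ↔ index [51, 100].
51 + (402−315)·(100−51)/(782−315) = 51 + 87·49/467 ≈ 60.13, so AQI = 60.
AQIs: Lahore=37, Johannesburg=178, Denver=221, Seoul=60. Denver (221) − Johannesburg (178) = 43.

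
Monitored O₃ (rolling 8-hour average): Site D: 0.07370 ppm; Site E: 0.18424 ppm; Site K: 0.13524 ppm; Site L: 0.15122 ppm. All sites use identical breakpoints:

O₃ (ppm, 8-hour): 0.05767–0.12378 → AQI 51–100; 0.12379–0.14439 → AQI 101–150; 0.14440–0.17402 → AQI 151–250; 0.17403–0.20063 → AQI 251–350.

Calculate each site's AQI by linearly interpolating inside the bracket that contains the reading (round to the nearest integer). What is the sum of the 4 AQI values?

Site D: 0.07370 lies in 0.05767–0.12378, so I_lo=51, I_hi=100, C_lo=0.05767, C_hi=0.12378.
(100−51)/(0.12378−0.05767) × (0.07370−0.05767) + 51 = 49/0.06611 × 0.01603 + 51 ≈ 62.88 → 63.
Site E 0.18424: bracket 0.17403–0.20063 → index 251–350; slope 99/0.02660, offset 0.01021.
AQI = 251 + 99/0.02660·0.01021 ≈ 289.00 ⇒ 289.
Site K 0.13524: bracket 0.12379–0.14439 → index 101–150; slope 49/0.02060, offset 0.01145.
AQI = 101 + 49/0.02060·0.01145 ≈ 128.24 ⇒ 128.
Site L: 0.15122 ∈ [0.14440, 0.17402] ↔ index [151, 250].
151 + (0.15122−0.14440)·(250−151)/(0.17402−0.14440) = 151 + 0.00682·99/0.02962 ≈ 173.79, so AQI = 174.
AQIs: Site D=63, Site E=289, Site K=128, Site L=174. Sum = 63 + 289 + 128 + 174 = 654.

654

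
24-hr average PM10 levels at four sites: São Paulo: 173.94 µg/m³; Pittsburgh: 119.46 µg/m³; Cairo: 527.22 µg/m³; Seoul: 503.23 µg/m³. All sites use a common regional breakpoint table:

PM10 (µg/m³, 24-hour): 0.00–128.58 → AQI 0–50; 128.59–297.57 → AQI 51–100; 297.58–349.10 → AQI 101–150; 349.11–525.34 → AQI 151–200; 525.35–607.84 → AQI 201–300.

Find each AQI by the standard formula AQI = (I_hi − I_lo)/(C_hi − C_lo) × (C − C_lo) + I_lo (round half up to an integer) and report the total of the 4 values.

São Paulo: 173.94 lies in 128.59–297.57, so I_lo=51, I_hi=100, C_lo=128.59, C_hi=297.57.
(100−51)/(297.57−128.59) × (173.94−128.59) + 51 = 49/168.98 × 45.35 + 51 ≈ 64.15 → 64.
Pittsburgh: 119.46 ∈ [0.00, 128.58] ↔ index [0, 50].
0 + (119.46−0.00)·(50−0)/(128.58−0.00) = 0 + 119.46·50/128.58 ≈ 46.45, so AQI = 46.
Cairo 527.22: bracket 525.35–607.84 → index 201–300; slope 99/82.49, offset 1.87.
AQI = 201 + 99/82.49·1.87 ≈ 203.24 ⇒ 203.
Seoul: 503.23 ∈ [349.11, 525.34] ↔ index [151, 200].
151 + (503.23−349.11)·(200−151)/(525.34−349.11) = 151 + 154.12·49/176.23 ≈ 193.85, so AQI = 194.
AQIs: São Paulo=64, Pittsburgh=46, Cairo=203, Seoul=194. Sum = 64 + 46 + 203 + 194 = 507.

507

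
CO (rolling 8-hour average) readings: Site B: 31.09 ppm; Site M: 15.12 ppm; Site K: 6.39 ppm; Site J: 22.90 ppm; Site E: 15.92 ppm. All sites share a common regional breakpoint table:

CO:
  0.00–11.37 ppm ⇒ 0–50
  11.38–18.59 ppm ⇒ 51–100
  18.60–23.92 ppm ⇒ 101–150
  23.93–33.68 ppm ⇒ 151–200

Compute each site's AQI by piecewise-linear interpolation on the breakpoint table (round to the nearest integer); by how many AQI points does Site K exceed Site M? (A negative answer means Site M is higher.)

-48

Site B: row 23.93–33.68 (AQI 151–200). (200−151)·(31.09−23.93)/(33.68−23.93) + 151 = 49·7.16/9.75 + 151 ≈ 186.98 → 187.
Site M: 15.12 ∈ [11.38, 18.59] ↔ index [51, 100].
51 + (15.12−11.38)·(100−51)/(18.59−11.38) = 51 + 3.74·49/7.21 ≈ 76.42, so AQI = 76.
Site K: 6.39 lies in 0.00–11.37, so I_lo=0, I_hi=50, C_lo=0.00, C_hi=11.37.
(50−0)/(11.37−0.00) × (6.39−0.00) + 0 = 50/11.37 × 6.39 + 0 ≈ 28.10 → 28.
Site J: row 18.60–23.92 (AQI 101–150). (150−101)·(22.90−18.60)/(23.92−18.60) + 101 = 49·4.30/5.32 + 101 ≈ 140.61 → 141.
Site E: 15.92 lies in 11.38–18.59, so I_lo=51, I_hi=100, C_lo=11.38, C_hi=18.59.
(100−51)/(18.59−11.38) × (15.92−11.38) + 51 = 49/7.21 × 4.54 + 51 ≈ 81.85 → 82.
AQIs: Site B=187, Site M=76, Site K=28, Site J=141, Site E=82. Site K (28) − Site M (76) = -48.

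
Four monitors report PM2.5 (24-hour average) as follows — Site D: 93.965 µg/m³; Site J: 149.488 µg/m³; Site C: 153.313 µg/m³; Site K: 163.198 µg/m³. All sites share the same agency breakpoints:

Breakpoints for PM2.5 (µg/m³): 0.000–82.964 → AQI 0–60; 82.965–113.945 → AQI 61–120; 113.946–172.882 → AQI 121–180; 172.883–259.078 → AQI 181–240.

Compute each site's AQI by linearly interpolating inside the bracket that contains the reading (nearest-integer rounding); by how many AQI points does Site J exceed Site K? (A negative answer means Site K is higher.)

-13

Site D: 93.965 ∈ [82.965, 113.945] ↔ index [61, 120].
61 + (93.965−82.965)·(120−61)/(113.945−82.965) = 61 + 11.000·59/30.980 ≈ 81.95, so AQI = 82.
Site J: row 113.946–172.882 (AQI 121–180). (180−121)·(149.488−113.946)/(172.882−113.946) + 121 = 59·35.542/58.936 + 121 ≈ 156.58 → 157.
Site C: 153.313 lies in 113.946–172.882, so I_lo=121, I_hi=180, C_lo=113.946, C_hi=172.882.
(180−121)/(172.882−113.946) × (153.313−113.946) + 121 = 59/58.936 × 39.367 + 121 ≈ 160.41 → 160.
Site K: 163.198 lies in 113.946–172.882, so I_lo=121, I_hi=180, C_lo=113.946, C_hi=172.882.
(180−121)/(172.882−113.946) × (163.198−113.946) + 121 = 59/58.936 × 49.252 + 121 ≈ 170.31 → 170.
AQIs: Site D=82, Site J=157, Site C=160, Site K=170. Site J (157) − Site K (170) = -13.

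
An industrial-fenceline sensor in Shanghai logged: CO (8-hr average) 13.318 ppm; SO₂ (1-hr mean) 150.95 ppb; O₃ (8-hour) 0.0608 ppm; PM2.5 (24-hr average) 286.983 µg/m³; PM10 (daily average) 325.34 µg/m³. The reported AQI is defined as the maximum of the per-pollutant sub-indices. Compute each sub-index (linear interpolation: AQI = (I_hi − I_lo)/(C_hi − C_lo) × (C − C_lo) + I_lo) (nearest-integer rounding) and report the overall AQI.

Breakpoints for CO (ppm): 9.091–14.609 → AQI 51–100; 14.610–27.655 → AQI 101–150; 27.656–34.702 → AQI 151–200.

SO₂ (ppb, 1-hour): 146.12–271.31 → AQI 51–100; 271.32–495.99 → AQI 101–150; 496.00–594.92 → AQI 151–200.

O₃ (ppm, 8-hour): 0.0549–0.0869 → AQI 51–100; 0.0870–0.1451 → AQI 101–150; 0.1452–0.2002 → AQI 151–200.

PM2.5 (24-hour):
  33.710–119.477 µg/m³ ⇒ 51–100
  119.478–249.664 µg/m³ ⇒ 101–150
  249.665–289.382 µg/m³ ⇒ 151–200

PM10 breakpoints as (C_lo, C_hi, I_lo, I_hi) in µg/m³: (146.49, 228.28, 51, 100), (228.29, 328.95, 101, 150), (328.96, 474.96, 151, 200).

CO: 13.318 lies in 9.091–14.609, so I_lo=51, I_hi=100, C_lo=9.091, C_hi=14.609.
(100−51)/(14.609−9.091) × (13.318−9.091) + 51 = 49/5.518 × 4.227 + 51 ≈ 88.54 → 89.
SO₂ 150.95: bracket 146.12–271.31 → index 51–100; slope 49/125.19, offset 4.83.
AQI = 51 + 49/125.19·4.83 ≈ 52.89 ⇒ 53.
O₃: row 0.0549–0.0869 (AQI 51–100). (100−51)·(0.0608−0.0549)/(0.0869−0.0549) + 51 = 49·0.0059/0.0320 + 51 ≈ 60.03 → 60.
PM2.5: row 249.665–289.382 (AQI 151–200). (200−151)·(286.983−249.665)/(289.382−249.665) + 151 = 49·37.318/39.717 + 151 ≈ 197.04 → 197.
PM10: 325.34 lies in 228.29–328.95, so I_lo=101, I_hi=150, C_lo=228.29, C_hi=328.95.
(150−101)/(328.95−228.29) × (325.34−228.29) + 101 = 49/100.66 × 97.05 + 101 ≈ 148.24 → 148.
Sub-indices: CO→89, SO₂→53, O₃→60, PM2.5→197, PM10→148. Overall AQI = max = 197; dominant pollutant is PM2.5.

197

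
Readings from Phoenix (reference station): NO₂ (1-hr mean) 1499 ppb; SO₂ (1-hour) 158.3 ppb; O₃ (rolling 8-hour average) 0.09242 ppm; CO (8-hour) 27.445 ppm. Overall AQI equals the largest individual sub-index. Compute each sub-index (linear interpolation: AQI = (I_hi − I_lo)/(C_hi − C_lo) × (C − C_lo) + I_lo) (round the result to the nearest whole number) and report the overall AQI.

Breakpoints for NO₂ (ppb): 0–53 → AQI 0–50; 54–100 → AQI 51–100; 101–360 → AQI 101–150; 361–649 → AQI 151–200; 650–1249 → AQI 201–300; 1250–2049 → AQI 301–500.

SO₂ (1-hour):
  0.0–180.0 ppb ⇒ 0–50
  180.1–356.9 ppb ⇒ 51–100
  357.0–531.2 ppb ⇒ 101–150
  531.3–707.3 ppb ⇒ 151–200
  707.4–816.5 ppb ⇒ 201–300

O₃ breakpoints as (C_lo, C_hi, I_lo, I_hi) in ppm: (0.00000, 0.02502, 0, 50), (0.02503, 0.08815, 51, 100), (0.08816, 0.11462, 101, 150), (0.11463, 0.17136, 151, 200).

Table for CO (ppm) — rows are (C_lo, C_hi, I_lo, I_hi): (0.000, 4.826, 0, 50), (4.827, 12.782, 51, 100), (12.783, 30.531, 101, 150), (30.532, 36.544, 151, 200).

NO₂: 1499 lies in 1250–2049, so I_lo=301, I_hi=500, C_lo=1250, C_hi=2049.
(500−301)/(2049−1250) × (1499−1250) + 301 = 199/799 × 249 + 301 ≈ 363.02 → 363.
SO₂ 158.3: bracket 0.0–180.0 → index 0–50; slope 50/180.0, offset 158.3.
AQI = 0 + 50/180.0·158.3 ≈ 43.97 ⇒ 44.
O₃: row 0.08816–0.11462 (AQI 101–150). (150−101)·(0.09242−0.08816)/(0.11462−0.08816) + 101 = 49·0.00426/0.02646 + 101 ≈ 108.89 → 109.
CO: row 12.783–30.531 (AQI 101–150). (150−101)·(27.445−12.783)/(30.531−12.783) + 101 = 49·14.662/17.748 + 101 ≈ 141.48 → 141.
Sub-indices: NO₂→363, SO₂→44, O₃→109, CO→141. Overall AQI = max = 363; dominant pollutant is NO₂.

363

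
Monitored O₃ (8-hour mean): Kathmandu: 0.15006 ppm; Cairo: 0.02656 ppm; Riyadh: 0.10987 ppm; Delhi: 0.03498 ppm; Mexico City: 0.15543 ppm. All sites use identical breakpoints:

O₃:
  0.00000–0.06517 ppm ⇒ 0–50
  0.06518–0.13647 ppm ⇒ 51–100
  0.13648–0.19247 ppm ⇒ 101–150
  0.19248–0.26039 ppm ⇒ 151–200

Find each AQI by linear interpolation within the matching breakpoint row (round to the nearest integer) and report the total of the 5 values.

360

Kathmandu: row 0.13648–0.19247 (AQI 101–150). (150−101)·(0.15006−0.13648)/(0.19247−0.13648) + 101 = 49·0.01358/0.05599 + 101 ≈ 112.88 → 113.
Cairo 0.02656: bracket 0.00000–0.06517 → index 0–50; slope 50/0.06517, offset 0.02656.
AQI = 0 + 50/0.06517·0.02656 ≈ 20.38 ⇒ 20.
Riyadh 0.10987: bracket 0.06518–0.13647 → index 51–100; slope 49/0.07129, offset 0.04469.
AQI = 51 + 49/0.07129·0.04469 ≈ 81.72 ⇒ 82.
Delhi: 0.03498 lies in 0.00000–0.06517, so I_lo=0, I_hi=50, C_lo=0.00000, C_hi=0.06517.
(50−0)/(0.06517−0.00000) × (0.03498−0.00000) + 0 = 50/0.06517 × 0.03498 + 0 ≈ 26.84 → 27.
Mexico City: 0.15543 ∈ [0.13648, 0.19247] ↔ index [101, 150].
101 + (0.15543−0.13648)·(150−101)/(0.19247−0.13648) = 101 + 0.01895·49/0.05599 ≈ 117.58, so AQI = 118.
AQIs: Kathmandu=113, Cairo=20, Riyadh=82, Delhi=27, Mexico City=118. Sum = 113 + 20 + 82 + 27 + 118 = 360.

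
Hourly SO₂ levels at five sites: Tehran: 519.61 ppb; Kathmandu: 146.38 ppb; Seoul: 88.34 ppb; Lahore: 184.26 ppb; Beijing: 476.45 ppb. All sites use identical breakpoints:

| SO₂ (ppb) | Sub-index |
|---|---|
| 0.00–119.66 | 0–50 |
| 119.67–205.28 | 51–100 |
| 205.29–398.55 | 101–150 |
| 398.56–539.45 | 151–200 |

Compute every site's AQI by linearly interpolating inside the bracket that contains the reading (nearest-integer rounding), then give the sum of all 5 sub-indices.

562

Tehran 519.61: bracket 398.56–539.45 → index 151–200; slope 49/140.89, offset 121.05.
AQI = 151 + 49/140.89·121.05 ≈ 193.10 ⇒ 193.
Kathmandu: row 119.67–205.28 (AQI 51–100). (100−51)·(146.38−119.67)/(205.28−119.67) + 51 = 49·26.71/85.61 + 51 ≈ 66.29 → 66.
Seoul: row 0.00–119.66 (AQI 0–50). (50−0)·(88.34−0.00)/(119.66−0.00) + 0 = 50·88.34/119.66 + 0 ≈ 36.91 → 37.
Lahore: 184.26 lies in 119.67–205.28, so I_lo=51, I_hi=100, C_lo=119.67, C_hi=205.28.
(100−51)/(205.28−119.67) × (184.26−119.67) + 51 = 49/85.61 × 64.59 + 51 ≈ 87.97 → 88.
Beijing: row 398.56–539.45 (AQI 151–200). (200−151)·(476.45−398.56)/(539.45−398.56) + 151 = 49·77.89/140.89 + 151 ≈ 178.09 → 178.
AQIs: Tehran=193, Kathmandu=66, Seoul=37, Lahore=88, Beijing=178. Sum = 193 + 66 + 37 + 88 + 178 = 562.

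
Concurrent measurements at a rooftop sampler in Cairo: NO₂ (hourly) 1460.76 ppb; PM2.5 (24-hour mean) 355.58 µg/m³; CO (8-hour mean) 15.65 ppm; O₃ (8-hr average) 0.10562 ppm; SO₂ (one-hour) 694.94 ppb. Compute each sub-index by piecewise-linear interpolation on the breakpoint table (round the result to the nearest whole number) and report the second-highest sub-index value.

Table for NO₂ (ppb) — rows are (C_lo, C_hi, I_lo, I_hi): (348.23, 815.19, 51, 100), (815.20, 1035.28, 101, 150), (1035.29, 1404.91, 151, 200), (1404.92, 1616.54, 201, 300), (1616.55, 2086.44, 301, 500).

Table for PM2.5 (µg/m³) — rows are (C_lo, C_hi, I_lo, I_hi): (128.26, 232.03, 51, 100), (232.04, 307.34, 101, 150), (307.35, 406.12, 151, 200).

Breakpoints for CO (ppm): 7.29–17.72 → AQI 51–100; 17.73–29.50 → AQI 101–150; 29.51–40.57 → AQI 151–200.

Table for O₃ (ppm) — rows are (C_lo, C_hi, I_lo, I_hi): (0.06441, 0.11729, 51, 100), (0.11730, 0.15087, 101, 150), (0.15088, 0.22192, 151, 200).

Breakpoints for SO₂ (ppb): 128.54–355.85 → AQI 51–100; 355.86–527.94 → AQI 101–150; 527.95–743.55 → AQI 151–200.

189

NO₂: 1460.76 lies in 1404.92–1616.54, so I_lo=201, I_hi=300, C_lo=1404.92, C_hi=1616.54.
(300−201)/(1616.54−1404.92) × (1460.76−1404.92) + 201 = 99/211.62 × 55.84 + 201 ≈ 227.12 → 227.
PM2.5: 355.58 lies in 307.35–406.12, so I_lo=151, I_hi=200, C_lo=307.35, C_hi=406.12.
(200−151)/(406.12−307.35) × (355.58−307.35) + 151 = 49/98.77 × 48.23 + 151 ≈ 174.93 → 175.
CO: 15.65 ∈ [7.29, 17.72] ↔ index [51, 100].
51 + (15.65−7.29)·(100−51)/(17.72−7.29) = 51 + 8.36·49/10.43 ≈ 90.28, so AQI = 90.
O₃: 0.10562 lies in 0.06441–0.11729, so I_lo=51, I_hi=100, C_lo=0.06441, C_hi=0.11729.
(100−51)/(0.11729−0.06441) × (0.10562−0.06441) + 51 = 49/0.05288 × 0.04121 + 51 ≈ 89.19 → 89.
SO₂: row 527.95–743.55 (AQI 151–200). (200−151)·(694.94−527.95)/(743.55−527.95) + 151 = 49·166.99/215.60 + 151 ≈ 188.95 → 189.
Sub-indices: NO₂→227, PM2.5→175, CO→90, O₃→89, SO₂→189. Ranked high→low: 227, 189, 175, 90, 89. Second-highest sub-index = 189.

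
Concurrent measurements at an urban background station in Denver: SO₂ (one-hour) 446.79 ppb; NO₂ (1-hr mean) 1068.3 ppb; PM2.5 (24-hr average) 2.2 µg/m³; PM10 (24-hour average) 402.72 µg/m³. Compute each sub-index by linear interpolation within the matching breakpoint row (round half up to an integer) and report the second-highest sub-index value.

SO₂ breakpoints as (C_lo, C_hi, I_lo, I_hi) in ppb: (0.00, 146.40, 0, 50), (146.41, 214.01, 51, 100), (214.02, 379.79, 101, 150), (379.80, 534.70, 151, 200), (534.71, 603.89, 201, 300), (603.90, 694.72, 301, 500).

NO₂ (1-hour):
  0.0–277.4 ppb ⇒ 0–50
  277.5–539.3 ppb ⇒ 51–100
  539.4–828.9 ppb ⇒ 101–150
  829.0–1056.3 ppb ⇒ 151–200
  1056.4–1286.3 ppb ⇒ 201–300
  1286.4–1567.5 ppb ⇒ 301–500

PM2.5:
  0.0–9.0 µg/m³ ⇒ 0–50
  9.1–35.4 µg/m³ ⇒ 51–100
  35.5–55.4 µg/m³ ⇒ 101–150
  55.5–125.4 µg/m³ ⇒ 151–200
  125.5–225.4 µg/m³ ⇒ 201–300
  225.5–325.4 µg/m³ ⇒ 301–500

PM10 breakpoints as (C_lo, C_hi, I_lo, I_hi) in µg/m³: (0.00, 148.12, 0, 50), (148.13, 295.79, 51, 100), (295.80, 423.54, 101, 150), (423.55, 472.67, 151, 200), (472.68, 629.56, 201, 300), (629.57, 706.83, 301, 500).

SO₂: row 379.80–534.70 (AQI 151–200). (200−151)·(446.79−379.80)/(534.70−379.80) + 151 = 49·66.99/154.90 + 151 ≈ 172.19 → 172.
NO₂: 1068.3 ∈ [1056.4, 1286.3] ↔ index [201, 300].
201 + (1068.3−1056.4)·(300−201)/(1286.3−1056.4) = 201 + 11.9·99/229.9 ≈ 206.12, so AQI = 206.
PM2.5: 2.2 ∈ [0.0, 9.0] ↔ index [0, 50].
0 + (2.2−0.0)·(50−0)/(9.0−0.0) = 0 + 2.2·50/9.0 ≈ 12.22, so AQI = 12.
PM10 402.72: bracket 295.80–423.54 → index 101–150; slope 49/127.74, offset 106.92.
AQI = 101 + 49/127.74·106.92 ≈ 142.01 ⇒ 142.
Sub-indices: SO₂→172, NO₂→206, PM2.5→12, PM10→142. Ranked high→low: 206, 172, 142, 12. Second-highest sub-index = 172.

172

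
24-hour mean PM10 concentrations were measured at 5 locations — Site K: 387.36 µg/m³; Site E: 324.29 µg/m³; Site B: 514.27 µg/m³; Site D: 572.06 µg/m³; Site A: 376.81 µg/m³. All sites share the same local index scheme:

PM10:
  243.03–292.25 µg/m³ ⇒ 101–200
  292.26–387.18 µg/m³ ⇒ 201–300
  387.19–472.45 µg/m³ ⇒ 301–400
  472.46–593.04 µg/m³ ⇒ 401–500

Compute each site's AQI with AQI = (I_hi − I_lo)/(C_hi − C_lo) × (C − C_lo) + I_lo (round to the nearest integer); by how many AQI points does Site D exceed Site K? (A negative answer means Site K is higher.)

182

Site K: 387.36 ∈ [387.19, 472.45] ↔ index [301, 400].
301 + (387.36−387.19)·(400−301)/(472.45−387.19) = 301 + 0.17·99/85.26 ≈ 301.20, so AQI = 301.
Site E: 324.29 ∈ [292.26, 387.18] ↔ index [201, 300].
201 + (324.29−292.26)·(300−201)/(387.18−292.26) = 201 + 32.03·99/94.92 ≈ 234.41, so AQI = 234.
Site B: row 472.46–593.04 (AQI 401–500). (500−401)·(514.27−472.46)/(593.04−472.46) + 401 = 99·41.81/120.58 + 401 ≈ 435.33 → 435.
Site D: row 472.46–593.04 (AQI 401–500). (500−401)·(572.06−472.46)/(593.04−472.46) + 401 = 99·99.60/120.58 + 401 ≈ 482.77 → 483.
Site A: row 292.26–387.18 (AQI 201–300). (300−201)·(376.81−292.26)/(387.18−292.26) + 201 = 99·84.55/94.92 + 201 ≈ 289.18 → 289.
AQIs: Site K=301, Site E=234, Site B=435, Site D=483, Site A=289. Site D (483) − Site K (301) = 182.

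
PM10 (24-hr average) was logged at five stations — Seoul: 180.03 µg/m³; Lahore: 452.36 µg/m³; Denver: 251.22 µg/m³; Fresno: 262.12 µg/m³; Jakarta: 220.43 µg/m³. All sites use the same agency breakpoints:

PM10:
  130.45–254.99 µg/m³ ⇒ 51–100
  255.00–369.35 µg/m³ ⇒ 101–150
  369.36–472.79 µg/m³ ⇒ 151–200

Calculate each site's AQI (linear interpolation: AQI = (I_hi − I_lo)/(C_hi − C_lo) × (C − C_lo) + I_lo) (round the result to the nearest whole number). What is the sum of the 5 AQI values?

550

Seoul: 180.03 ∈ [130.45, 254.99] ↔ index [51, 100].
51 + (180.03−130.45)·(100−51)/(254.99−130.45) = 51 + 49.58·49/124.54 ≈ 70.51, so AQI = 71.
Lahore: row 369.36–472.79 (AQI 151–200). (200−151)·(452.36−369.36)/(472.79−369.36) + 151 = 49·83.00/103.43 + 151 ≈ 190.32 → 190.
Denver: 251.22 lies in 130.45–254.99, so I_lo=51, I_hi=100, C_lo=130.45, C_hi=254.99.
(100−51)/(254.99−130.45) × (251.22−130.45) + 51 = 49/124.54 × 120.77 + 51 ≈ 98.52 → 99.
Fresno 262.12: bracket 255.00–369.35 → index 101–150; slope 49/114.35, offset 7.12.
AQI = 101 + 49/114.35·7.12 ≈ 104.05 ⇒ 104.
Jakarta 220.43: bracket 130.45–254.99 → index 51–100; slope 49/124.54, offset 89.98.
AQI = 51 + 49/124.54·89.98 ≈ 86.40 ⇒ 86.
AQIs: Seoul=71, Lahore=190, Denver=99, Fresno=104, Jakarta=86. Sum = 71 + 190 + 99 + 104 + 86 = 550.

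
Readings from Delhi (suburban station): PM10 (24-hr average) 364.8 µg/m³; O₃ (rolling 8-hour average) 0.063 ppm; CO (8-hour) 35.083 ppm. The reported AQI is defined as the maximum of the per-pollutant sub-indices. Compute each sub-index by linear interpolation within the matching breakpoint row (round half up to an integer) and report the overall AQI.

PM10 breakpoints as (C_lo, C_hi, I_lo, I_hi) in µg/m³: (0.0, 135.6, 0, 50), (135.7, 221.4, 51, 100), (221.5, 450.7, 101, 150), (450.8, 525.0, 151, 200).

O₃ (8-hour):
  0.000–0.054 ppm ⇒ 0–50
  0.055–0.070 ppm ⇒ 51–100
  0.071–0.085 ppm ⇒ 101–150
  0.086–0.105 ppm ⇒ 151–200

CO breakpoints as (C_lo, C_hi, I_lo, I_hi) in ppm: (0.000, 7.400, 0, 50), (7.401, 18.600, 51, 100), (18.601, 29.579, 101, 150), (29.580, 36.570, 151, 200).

PM10: 364.8 lies in 221.5–450.7, so I_lo=101, I_hi=150, C_lo=221.5, C_hi=450.7.
(150−101)/(450.7−221.5) × (364.8−221.5) + 101 = 49/229.2 × 143.3 + 101 ≈ 131.64 → 132.
O₃: row 0.055–0.070 (AQI 51–100). (100−51)·(0.063−0.055)/(0.070−0.055) + 51 = 49·0.008/0.015 + 51 ≈ 77.13 → 77.
CO: 35.083 lies in 29.580–36.570, so I_lo=151, I_hi=200, C_lo=29.580, C_hi=36.570.
(200−151)/(36.570−29.580) × (35.083−29.580) + 151 = 49/6.990 × 5.503 + 151 ≈ 189.58 → 190.
Sub-indices: PM10→132, O₃→77, CO→190. Overall AQI = max = 190; dominant pollutant is CO.

190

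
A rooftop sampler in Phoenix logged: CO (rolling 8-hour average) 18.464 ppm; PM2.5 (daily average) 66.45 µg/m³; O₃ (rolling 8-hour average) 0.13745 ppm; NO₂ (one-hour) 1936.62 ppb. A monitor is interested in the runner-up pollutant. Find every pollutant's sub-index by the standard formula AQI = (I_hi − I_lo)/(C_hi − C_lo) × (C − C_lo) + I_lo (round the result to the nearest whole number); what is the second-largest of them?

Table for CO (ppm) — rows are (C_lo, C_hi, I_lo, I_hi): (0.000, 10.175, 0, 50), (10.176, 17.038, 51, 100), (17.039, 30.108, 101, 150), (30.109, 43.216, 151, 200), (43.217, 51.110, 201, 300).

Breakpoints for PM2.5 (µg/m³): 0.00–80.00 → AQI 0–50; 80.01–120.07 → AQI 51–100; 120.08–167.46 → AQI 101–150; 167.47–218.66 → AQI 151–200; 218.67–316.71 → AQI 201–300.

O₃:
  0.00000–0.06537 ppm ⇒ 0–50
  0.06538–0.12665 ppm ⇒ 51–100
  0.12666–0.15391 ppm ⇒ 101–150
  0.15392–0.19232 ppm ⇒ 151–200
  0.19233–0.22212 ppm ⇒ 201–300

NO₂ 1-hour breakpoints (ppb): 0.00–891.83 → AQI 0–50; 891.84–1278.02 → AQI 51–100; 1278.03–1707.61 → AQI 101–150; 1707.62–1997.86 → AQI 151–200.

120

CO: row 17.039–30.108 (AQI 101–150). (150−101)·(18.464−17.039)/(30.108−17.039) + 101 = 49·1.425/13.069 + 101 ≈ 106.34 → 106.
PM2.5 66.45: bracket 0.00–80.00 → index 0–50; slope 50/80.00, offset 66.45.
AQI = 0 + 50/80.00·66.45 ≈ 41.53 ⇒ 42.
O₃ 0.13745: bracket 0.12666–0.15391 → index 101–150; slope 49/0.02725, offset 0.01079.
AQI = 101 + 49/0.02725·0.01079 ≈ 120.40 ⇒ 120.
NO₂ 1936.62: bracket 1707.62–1997.86 → index 151–200; slope 49/290.24, offset 229.00.
AQI = 151 + 49/290.24·229.00 ≈ 189.66 ⇒ 190.
Sub-indices: CO→106, PM2.5→42, O₃→120, NO₂→190. Ranked high→low: 190, 120, 106, 42. Second-highest sub-index = 120.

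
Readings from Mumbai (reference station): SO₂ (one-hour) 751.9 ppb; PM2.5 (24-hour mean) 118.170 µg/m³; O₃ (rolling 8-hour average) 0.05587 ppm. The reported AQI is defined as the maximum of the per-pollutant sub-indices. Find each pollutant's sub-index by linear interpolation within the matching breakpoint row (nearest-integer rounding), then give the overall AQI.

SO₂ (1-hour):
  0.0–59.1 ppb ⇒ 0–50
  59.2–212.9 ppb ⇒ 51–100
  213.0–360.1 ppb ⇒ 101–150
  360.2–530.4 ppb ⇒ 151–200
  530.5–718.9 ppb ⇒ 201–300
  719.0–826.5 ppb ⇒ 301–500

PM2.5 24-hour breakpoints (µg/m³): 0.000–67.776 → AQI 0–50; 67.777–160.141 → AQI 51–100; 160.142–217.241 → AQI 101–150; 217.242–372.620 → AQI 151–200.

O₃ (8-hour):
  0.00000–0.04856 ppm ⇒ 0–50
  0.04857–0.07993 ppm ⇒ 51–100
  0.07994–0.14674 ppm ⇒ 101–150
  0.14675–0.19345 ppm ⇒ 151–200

SO₂: 751.9 lies in 719.0–826.5, so I_lo=301, I_hi=500, C_lo=719.0, C_hi=826.5.
(500−301)/(826.5−719.0) × (751.9−719.0) + 301 = 199/107.5 × 32.9 + 301 ≈ 361.90 → 362.
PM2.5: 118.170 ∈ [67.777, 160.141] ↔ index [51, 100].
51 + (118.170−67.777)·(100−51)/(160.141−67.777) = 51 + 50.393·49/92.364 ≈ 77.73, so AQI = 78.
O₃: row 0.04857–0.07993 (AQI 51–100). (100−51)·(0.05587−0.04857)/(0.07993−0.04857) + 51 = 49·0.00730/0.03136 + 51 ≈ 62.41 → 62.
Sub-indices: SO₂→362, PM2.5→78, O₃→62. Overall AQI = max = 362; dominant pollutant is SO₂.
AQI 362: Hazardous.

362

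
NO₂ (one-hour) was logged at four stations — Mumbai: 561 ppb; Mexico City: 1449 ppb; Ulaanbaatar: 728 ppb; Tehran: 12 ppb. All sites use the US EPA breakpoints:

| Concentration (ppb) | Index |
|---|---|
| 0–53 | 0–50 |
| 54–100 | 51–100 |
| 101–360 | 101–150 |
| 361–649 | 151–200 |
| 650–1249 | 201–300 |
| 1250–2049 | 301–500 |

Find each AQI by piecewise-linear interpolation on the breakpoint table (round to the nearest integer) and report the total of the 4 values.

Mumbai: 561 ∈ [361, 649] ↔ index [151, 200].
151 + (561−361)·(200−151)/(649−361) = 151 + 200·49/288 ≈ 185.03, so AQI = 185.
Mexico City: 1449 ∈ [1250, 2049] ↔ index [301, 500].
301 + (1449−1250)·(500−301)/(2049−1250) = 301 + 199·199/799 ≈ 350.56, so AQI = 351.
Ulaanbaatar: row 650–1249 (AQI 201–300). (300−201)·(728−650)/(1249−650) + 201 = 99·78/599 + 201 ≈ 213.89 → 214.
Tehran: 12 lies in 0–53, so I_lo=0, I_hi=50, C_lo=0, C_hi=53.
(50−0)/(53−0) × (12−0) + 0 = 50/53 × 12 + 0 ≈ 11.32 → 11.
AQIs: Mumbai=185, Mexico City=351, Ulaanbaatar=214, Tehran=11. Sum = 185 + 351 + 214 + 11 = 761.

761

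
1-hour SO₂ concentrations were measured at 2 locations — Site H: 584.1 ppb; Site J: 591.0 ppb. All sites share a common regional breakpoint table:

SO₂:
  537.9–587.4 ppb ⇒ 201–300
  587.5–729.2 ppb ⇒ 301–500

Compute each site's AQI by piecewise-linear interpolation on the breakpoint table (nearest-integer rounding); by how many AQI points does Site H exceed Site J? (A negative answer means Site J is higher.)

Site H: row 537.9–587.4 (AQI 201–300). (300−201)·(584.1−537.9)/(587.4−537.9) + 201 = 99·46.2/49.5 + 201 ≈ 293.40 → 293.
Site J: 591.0 ∈ [587.5, 729.2] ↔ index [301, 500].
301 + (591.0−587.5)·(500−301)/(729.2−587.5) = 301 + 3.5·199/141.7 ≈ 305.92, so AQI = 306.
AQIs: Site H=293, Site J=306. Site H (293) − Site J (306) = -13.

-13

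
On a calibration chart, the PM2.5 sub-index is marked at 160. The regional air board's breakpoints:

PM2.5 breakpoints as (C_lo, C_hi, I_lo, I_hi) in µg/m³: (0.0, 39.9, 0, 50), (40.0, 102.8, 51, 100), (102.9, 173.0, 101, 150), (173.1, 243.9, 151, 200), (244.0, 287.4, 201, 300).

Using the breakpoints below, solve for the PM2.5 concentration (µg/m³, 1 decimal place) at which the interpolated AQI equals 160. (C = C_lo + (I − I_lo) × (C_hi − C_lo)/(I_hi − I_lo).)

186.1

AQI 160 lies in the 151–200 band, which corresponds to 173.1–243.9 µg/m³.
C = 173.1 + (160−151)×(243.9−173.1)/(200−151) = 173.1 + 9×70.8/49 ≈ 186.104 µg/m³ → 186.1 µg/m³ to 1 dp.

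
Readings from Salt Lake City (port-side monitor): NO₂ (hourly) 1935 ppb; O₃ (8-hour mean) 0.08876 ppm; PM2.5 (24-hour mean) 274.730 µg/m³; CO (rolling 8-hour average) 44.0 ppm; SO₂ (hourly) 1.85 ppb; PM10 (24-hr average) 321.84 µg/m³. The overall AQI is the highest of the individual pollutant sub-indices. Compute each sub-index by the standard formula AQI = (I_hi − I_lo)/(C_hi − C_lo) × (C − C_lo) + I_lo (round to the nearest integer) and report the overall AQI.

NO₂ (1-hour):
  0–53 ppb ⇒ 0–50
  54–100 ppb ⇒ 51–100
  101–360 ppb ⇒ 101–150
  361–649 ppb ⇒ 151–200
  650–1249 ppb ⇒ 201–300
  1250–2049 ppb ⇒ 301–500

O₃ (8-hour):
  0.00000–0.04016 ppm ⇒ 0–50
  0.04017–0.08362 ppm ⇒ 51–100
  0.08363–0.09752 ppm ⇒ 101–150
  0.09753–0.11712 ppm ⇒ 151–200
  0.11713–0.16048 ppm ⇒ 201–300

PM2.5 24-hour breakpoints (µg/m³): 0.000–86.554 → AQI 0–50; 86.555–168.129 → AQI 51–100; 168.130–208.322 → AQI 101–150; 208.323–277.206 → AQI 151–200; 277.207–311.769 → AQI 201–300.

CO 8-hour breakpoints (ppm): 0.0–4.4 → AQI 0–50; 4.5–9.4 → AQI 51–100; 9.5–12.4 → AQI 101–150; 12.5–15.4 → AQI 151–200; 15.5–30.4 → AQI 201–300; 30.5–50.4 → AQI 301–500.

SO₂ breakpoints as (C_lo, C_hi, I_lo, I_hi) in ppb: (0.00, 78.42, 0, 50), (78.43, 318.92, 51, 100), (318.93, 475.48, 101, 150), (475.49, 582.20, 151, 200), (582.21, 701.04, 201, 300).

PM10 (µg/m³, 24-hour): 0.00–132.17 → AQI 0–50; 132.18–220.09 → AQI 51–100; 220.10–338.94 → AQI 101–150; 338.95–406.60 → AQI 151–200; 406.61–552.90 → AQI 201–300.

472

NO₂: 1935 ∈ [1250, 2049] ↔ index [301, 500].
301 + (1935−1250)·(500−301)/(2049−1250) = 301 + 685·199/799 ≈ 471.61, so AQI = 472.
O₃ 0.08876: bracket 0.08363–0.09752 → index 101–150; slope 49/0.01389, offset 0.00513.
AQI = 101 + 49/0.01389·0.00513 ≈ 119.10 ⇒ 119.
PM2.5 274.730: bracket 208.323–277.206 → index 151–200; slope 49/68.883, offset 66.407.
AQI = 151 + 49/68.883·66.407 ≈ 198.24 ⇒ 198.
CO: 44.0 lies in 30.5–50.4, so I_lo=301, I_hi=500, C_lo=30.5, C_hi=50.4.
(500−301)/(50.4−30.5) × (44.0−30.5) + 301 = 199/19.9 × 13.5 + 301 ≈ 436.00 → 436.
SO₂: 1.85 ∈ [0.00, 78.42] ↔ index [0, 50].
0 + (1.85−0.00)·(50−0)/(78.42−0.00) = 0 + 1.85·50/78.42 ≈ 1.18, so AQI = 1.
PM10: 321.84 lies in 220.10–338.94, so I_lo=101, I_hi=150, C_lo=220.10, C_hi=338.94.
(150−101)/(338.94−220.10) × (321.84−220.10) + 101 = 49/118.84 × 101.74 + 101 ≈ 142.95 → 143.
Sub-indices: NO₂→472, O₃→119, PM2.5→198, CO→436, SO₂→1, PM10→143. Overall AQI = max = 472; dominant pollutant is NO₂.
AQI 472: Hazardous.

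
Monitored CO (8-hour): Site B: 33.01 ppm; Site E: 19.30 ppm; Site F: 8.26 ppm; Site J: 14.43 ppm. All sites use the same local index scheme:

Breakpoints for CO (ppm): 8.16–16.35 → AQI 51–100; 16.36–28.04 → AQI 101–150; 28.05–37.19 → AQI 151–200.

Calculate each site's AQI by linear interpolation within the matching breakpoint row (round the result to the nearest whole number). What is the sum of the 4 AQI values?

432

Site B: row 28.05–37.19 (AQI 151–200). (200−151)·(33.01−28.05)/(37.19−28.05) + 151 = 49·4.96/9.14 + 151 ≈ 177.59 → 178.
Site E: 19.30 ∈ [16.36, 28.04] ↔ index [101, 150].
101 + (19.30−16.36)·(150−101)/(28.04−16.36) = 101 + 2.94·49/11.68 ≈ 113.33, so AQI = 113.
Site F: row 8.16–16.35 (AQI 51–100). (100−51)·(8.26−8.16)/(16.35−8.16) + 51 = 49·0.10/8.19 + 51 ≈ 51.60 → 52.
Site J: 14.43 lies in 8.16–16.35, so I_lo=51, I_hi=100, C_lo=8.16, C_hi=16.35.
(100−51)/(16.35−8.16) × (14.43−8.16) + 51 = 49/8.19 × 6.27 + 51 ≈ 88.51 → 89.
AQIs: Site B=178, Site E=113, Site F=52, Site J=89. Sum = 178 + 113 + 52 + 89 = 432.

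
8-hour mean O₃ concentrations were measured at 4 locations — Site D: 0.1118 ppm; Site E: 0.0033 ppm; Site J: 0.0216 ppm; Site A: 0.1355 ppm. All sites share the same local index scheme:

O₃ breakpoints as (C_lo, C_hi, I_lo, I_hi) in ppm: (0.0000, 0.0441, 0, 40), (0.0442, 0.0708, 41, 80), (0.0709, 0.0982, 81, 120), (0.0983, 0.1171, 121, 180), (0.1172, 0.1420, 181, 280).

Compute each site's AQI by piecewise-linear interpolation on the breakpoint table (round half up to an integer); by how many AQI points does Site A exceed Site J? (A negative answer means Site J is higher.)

Site D 0.1118: bracket 0.0983–0.1171 → index 121–180; slope 59/0.0188, offset 0.0135.
AQI = 121 + 59/0.0188·0.0135 ≈ 163.37 ⇒ 163.
Site E: 0.0033 ∈ [0.0000, 0.0441] ↔ index [0, 40].
0 + (0.0033−0.0000)·(40−0)/(0.0441−0.0000) = 0 + 0.0033·40/0.0441 ≈ 2.99, so AQI = 3.
Site J: 0.0216 lies in 0.0000–0.0441, so I_lo=0, I_hi=40, C_lo=0.0000, C_hi=0.0441.
(40−0)/(0.0441−0.0000) × (0.0216−0.0000) + 0 = 40/0.0441 × 0.0216 + 0 ≈ 19.59 → 20.
Site A: row 0.1172–0.1420 (AQI 181–280). (280−181)·(0.1355−0.1172)/(0.1420−0.1172) + 181 = 99·0.0183/0.0248 + 181 ≈ 254.05 → 254.
AQIs: Site D=163, Site E=3, Site J=20, Site A=254. Site A (254) − Site J (20) = 234.

234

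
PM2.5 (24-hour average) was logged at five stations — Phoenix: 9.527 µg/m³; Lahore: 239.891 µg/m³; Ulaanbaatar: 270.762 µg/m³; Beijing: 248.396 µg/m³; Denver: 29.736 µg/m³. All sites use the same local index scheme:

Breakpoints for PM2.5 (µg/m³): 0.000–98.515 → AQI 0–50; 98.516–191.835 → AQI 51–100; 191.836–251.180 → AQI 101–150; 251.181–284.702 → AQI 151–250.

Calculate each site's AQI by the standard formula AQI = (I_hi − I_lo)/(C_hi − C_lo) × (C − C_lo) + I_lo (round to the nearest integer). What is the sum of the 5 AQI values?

Phoenix 9.527: bracket 0.000–98.515 → index 0–50; slope 50/98.515, offset 9.527.
AQI = 0 + 50/98.515·9.527 ≈ 4.84 ⇒ 5.
Lahore 239.891: bracket 191.836–251.180 → index 101–150; slope 49/59.344, offset 48.055.
AQI = 101 + 49/59.344·48.055 ≈ 140.68 ⇒ 141.
Ulaanbaatar: 270.762 ∈ [251.181, 284.702] ↔ index [151, 250].
151 + (270.762−251.181)·(250−151)/(284.702−251.181) = 151 + 19.581·99/33.521 ≈ 208.83, so AQI = 209.
Beijing 248.396: bracket 191.836–251.180 → index 101–150; slope 49/59.344, offset 56.560.
AQI = 101 + 49/59.344·56.560 ≈ 147.70 ⇒ 148.
Denver: 29.736 lies in 0.000–98.515, so I_lo=0, I_hi=50, C_lo=0.000, C_hi=98.515.
(50−0)/(98.515−0.000) × (29.736−0.000) + 0 = 50/98.515 × 29.736 + 0 ≈ 15.09 → 15.
AQIs: Phoenix=5, Lahore=141, Ulaanbaatar=209, Beijing=148, Denver=15. Sum = 5 + 141 + 209 + 148 + 15 = 518.

518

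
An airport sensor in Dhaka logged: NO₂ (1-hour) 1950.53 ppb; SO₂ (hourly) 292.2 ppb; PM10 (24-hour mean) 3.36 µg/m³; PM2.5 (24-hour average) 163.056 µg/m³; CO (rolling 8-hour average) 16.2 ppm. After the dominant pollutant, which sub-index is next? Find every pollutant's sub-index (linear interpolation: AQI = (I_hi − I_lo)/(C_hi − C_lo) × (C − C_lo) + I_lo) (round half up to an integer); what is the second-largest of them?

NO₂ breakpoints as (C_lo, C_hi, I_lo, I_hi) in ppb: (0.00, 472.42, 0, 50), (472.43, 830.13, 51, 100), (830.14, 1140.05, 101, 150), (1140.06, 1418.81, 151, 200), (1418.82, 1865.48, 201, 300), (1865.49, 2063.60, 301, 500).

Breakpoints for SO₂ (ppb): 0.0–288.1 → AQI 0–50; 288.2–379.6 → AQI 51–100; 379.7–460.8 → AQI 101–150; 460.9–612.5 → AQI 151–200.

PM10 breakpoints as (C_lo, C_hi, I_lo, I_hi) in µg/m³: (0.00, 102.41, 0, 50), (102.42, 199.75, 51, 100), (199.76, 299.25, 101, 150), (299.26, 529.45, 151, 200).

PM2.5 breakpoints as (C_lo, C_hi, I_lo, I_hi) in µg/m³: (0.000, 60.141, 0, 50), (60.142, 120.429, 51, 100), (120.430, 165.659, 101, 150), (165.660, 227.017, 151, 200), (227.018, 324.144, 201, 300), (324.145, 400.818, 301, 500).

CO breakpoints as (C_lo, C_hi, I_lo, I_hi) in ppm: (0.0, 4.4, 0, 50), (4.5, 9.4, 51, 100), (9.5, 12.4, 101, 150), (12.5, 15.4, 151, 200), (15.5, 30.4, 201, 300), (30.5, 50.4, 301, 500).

NO₂: row 1865.49–2063.60 (AQI 301–500). (500−301)·(1950.53−1865.49)/(2063.60−1865.49) + 301 = 199·85.04/198.11 + 301 ≈ 386.42 → 386.
SO₂: 292.2 ∈ [288.2, 379.6] ↔ index [51, 100].
51 + (292.2−288.2)·(100−51)/(379.6−288.2) = 51 + 4.0·49/91.4 ≈ 53.14, so AQI = 53.
PM10: row 0.00–102.41 (AQI 0–50). (50−0)·(3.36−0.00)/(102.41−0.00) + 0 = 50·3.36/102.41 + 0 ≈ 1.64 → 2.
PM2.5 163.056: bracket 120.430–165.659 → index 101–150; slope 49/45.229, offset 42.626.
AQI = 101 + 49/45.229·42.626 ≈ 147.18 ⇒ 147.
CO 16.2: bracket 15.5–30.4 → index 201–300; slope 99/14.9, offset 0.7.
AQI = 201 + 99/14.9·0.7 ≈ 205.65 ⇒ 206.
Sub-indices: NO₂→386, SO₂→53, PM10→2, PM2.5→147, CO→206. Ranked high→low: 386, 206, 147, 53, 2. Second-highest sub-index = 206.

206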